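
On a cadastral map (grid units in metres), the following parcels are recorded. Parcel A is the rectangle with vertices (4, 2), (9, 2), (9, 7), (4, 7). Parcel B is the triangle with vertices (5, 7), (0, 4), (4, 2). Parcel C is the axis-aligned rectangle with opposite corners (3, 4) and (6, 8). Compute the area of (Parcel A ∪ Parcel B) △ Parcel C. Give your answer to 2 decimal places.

29.60

|Parcel A ∪ Parcel B| = 33.8.
|(Parcel A ∪ Parcel B) ∩ Parcel C| = 8.1.
|(Parcel A ∪ Parcel B) △ Parcel C| = 33.8 + 12 − 16.2 = 29.60.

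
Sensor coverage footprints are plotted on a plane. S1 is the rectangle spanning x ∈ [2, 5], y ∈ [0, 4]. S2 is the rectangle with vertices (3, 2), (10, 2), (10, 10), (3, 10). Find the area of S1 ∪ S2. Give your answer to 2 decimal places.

By inclusion–exclusion:
Individual areas: |S1| = 12, |S2| = 56.
|S1∩S2|: x∈[3,5], y∈[2,4] → 2·2 = 4.
|S1 ∪ S2| = 68 − 4 = 64.00.

64.00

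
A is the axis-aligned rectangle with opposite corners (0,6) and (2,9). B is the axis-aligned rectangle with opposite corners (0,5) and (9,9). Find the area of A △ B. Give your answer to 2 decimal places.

30.00

|A∩B|: x∈[0,2], y∈[6,9] → 2·3 = 6.
|A △ B| = |A| + |B| − 2·|A∩B| = 6 + 36 − 12 = 30.00.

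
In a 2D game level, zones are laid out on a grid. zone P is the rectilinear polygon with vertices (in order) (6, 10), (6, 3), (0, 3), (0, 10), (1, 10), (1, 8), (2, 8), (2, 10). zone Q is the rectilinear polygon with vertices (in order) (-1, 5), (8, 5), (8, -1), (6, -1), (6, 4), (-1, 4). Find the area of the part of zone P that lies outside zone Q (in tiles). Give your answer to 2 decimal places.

34.00

|zone P| = 40, |zone P∩zone Q| = 6.
|zone P ∖ zone Q| = |zone P| − |zone P∩zone Q| = 40 − 6 = 34.00.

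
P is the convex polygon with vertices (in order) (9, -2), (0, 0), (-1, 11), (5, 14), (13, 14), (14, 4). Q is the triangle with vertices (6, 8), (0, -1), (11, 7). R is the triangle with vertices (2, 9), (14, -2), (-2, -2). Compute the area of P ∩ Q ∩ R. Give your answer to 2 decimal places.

13.38

The intersection is the polygon with vertices (4.897,6.345), (7.198,4.235), (1.053,-0.234), (0.581,-0.129).
By the shoelace formula its area is 13.38.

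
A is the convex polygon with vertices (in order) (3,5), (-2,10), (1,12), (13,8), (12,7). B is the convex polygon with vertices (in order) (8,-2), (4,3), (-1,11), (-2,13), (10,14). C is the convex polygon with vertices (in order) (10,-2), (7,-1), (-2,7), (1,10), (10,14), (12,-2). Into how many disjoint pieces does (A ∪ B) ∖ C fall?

(A ∪ B) ∖ C splits into 3 disjoint pieces (area 24.5588, area 2.7048, area 0.2691).

3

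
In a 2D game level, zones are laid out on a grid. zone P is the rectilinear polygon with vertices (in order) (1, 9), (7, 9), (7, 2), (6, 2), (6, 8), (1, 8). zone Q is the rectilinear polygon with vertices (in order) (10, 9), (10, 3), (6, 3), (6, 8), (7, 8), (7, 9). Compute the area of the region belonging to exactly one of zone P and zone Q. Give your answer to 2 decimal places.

|zone P| = 12, |zone Q| = 23, |zone P∩zone Q| = 5.
|zone P △ zone Q| = |zone P| + |zone Q| − 2·|zone P∩zone Q| = 12 + 23 − 10 = 25.00.

25.00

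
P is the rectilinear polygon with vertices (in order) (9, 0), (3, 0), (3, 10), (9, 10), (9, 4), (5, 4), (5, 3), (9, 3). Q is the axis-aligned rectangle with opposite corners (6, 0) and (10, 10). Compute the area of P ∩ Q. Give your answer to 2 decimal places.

27.00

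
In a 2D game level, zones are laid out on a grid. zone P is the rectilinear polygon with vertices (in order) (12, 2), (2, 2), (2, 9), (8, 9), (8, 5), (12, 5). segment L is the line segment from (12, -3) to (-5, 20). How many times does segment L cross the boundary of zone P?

The segment meets the boundary at (3.13,9), (8.304,2).

2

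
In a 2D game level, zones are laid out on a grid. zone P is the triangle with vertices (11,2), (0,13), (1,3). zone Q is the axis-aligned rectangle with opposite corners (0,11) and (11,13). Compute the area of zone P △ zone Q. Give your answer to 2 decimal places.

67.90

|zone P| = 49.5, |zone Q| = 22, |zone P∩zone Q| = 1.8.
|zone P △ zone Q| = |zone P| + |zone Q| − 2·|zone P∩zone Q| = 49.5 + 22 − 3.6 = 67.90.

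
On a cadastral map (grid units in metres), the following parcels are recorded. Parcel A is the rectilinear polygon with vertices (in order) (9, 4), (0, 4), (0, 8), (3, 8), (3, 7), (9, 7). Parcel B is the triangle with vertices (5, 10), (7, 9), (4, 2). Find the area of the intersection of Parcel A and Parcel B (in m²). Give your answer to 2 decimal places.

The intersection is the polygon with vertices (4.25,4), (4.625,7), (6.143,7), (4.857,4).
By the shoelace formula its area is 3.19.

3.19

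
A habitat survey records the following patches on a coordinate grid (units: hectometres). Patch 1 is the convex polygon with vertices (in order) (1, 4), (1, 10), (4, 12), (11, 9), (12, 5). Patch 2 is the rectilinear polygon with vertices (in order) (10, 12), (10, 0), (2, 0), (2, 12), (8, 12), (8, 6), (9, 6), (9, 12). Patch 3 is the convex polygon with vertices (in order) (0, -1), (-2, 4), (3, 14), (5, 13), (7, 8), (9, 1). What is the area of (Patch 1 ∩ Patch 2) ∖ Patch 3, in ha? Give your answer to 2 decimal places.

|Patch 1 ∩ Patch 2| = 47.2446.
|(Patch 1 ∩ Patch 2) ∩ Patch 3| = 35.0305.
|(Patch 1 ∩ Patch 2) ∖ Patch 3| = 47.2446 − 35.0305 = 12.21.

12.21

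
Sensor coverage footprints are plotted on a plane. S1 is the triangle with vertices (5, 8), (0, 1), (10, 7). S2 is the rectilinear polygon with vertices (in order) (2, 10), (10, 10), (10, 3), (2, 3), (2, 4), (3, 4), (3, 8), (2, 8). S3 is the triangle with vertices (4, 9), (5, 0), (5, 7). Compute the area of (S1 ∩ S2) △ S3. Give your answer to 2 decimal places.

|S1 ∩ S2| = 17.3524.
|(S1 ∩ S2) ∩ S3| = 2.0965.
|(S1 ∩ S2) △ S3| = 17.3524 + 3.5 − 4.1931 = 16.66.

16.66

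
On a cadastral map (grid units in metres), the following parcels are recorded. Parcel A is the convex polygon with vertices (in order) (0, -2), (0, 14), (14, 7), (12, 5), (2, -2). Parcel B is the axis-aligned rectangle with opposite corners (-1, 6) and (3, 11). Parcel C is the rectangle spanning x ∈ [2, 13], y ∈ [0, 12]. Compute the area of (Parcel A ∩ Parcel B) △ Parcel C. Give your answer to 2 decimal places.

|Parcel A ∩ Parcel B| = 15.
|(Parcel A ∩ Parcel B) ∩ Parcel C| = 5.
|(Parcel A ∩ Parcel B) △ Parcel C| = 15 + 132 − 10 = 137.00.

137.00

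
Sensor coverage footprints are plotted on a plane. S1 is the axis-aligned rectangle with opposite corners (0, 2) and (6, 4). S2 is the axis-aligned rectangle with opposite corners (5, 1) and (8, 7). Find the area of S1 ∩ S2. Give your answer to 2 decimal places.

2.00

|S1∩S2|: x∈[5,6], y∈[2,4] → 1·2 = 2.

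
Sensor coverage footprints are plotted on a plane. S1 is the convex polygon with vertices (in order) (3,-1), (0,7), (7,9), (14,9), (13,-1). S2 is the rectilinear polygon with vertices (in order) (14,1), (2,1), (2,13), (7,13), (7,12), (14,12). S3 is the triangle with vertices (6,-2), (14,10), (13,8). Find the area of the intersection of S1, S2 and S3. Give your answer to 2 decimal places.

The intersection is the polygon with vertices (13.5,9), (13,8), (8.1,1), (8,1), (13.333,9).
By the shoelace formula its area is 1.77.

1.77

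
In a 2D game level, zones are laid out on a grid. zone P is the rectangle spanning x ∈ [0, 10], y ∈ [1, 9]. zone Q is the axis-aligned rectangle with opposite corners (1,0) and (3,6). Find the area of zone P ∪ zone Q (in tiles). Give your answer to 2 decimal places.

82.00

By inclusion–exclusion:
Individual areas: |zone P| = 80, |zone Q| = 12.
|zone P∩zone Q|: x∈[1,3], y∈[1,6] → 2·5 = 10.
|zone P ∪ zone Q| = 92 − 10 = 82.00.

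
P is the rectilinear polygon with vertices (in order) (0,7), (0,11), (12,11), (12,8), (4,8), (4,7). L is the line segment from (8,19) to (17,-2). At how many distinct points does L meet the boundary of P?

2

The segment meets the boundary at (12,9.667), (11.429,11).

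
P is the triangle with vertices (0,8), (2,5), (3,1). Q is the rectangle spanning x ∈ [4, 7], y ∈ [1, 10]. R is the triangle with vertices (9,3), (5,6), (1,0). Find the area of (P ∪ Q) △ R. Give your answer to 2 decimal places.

|P ∪ Q| = 29.5.
|(P ∪ Q) ∩ R| = 10.8456.
|(P ∪ Q) △ R| = 29.5 + 18 − 21.6912 = 25.81.

25.81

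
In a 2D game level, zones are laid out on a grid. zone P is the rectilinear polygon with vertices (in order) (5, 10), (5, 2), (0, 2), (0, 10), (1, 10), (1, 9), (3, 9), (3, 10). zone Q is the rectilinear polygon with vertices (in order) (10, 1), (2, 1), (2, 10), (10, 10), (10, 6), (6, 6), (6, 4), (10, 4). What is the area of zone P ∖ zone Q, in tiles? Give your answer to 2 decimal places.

15.00

|zone P| = 38, |zone P∩zone Q| = 23.
|zone P ∖ zone Q| = |zone P| − |zone P∩zone Q| = 38 − 23 = 15.00.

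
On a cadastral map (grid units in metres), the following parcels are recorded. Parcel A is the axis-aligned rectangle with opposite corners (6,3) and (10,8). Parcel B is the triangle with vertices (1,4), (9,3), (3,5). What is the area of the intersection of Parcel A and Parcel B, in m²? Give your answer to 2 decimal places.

The intersection is the polygon with vertices (6,4), (9,3), (6,3.375).
By the shoelace formula its area is 0.94.

0.94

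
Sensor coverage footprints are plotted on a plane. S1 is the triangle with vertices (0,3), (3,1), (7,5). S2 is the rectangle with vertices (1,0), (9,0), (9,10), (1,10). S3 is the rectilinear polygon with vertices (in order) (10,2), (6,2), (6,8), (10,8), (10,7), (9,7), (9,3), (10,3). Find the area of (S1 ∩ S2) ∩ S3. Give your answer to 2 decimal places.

The region (S1 ∩ S2) ∩ S3 is the polygon with vertices (6,4), (6,4.714), (7,5).
By the shoelace formula its area is 0.36.

0.36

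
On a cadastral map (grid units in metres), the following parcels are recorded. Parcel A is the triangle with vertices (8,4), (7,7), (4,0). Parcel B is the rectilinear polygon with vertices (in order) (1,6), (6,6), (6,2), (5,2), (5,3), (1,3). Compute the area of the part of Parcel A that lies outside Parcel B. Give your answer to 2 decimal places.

6.50

|Parcel A| = 8, |Parcel A∩Parcel B| = 1.5.
|Parcel A ∖ Parcel B| = |Parcel A| − |Parcel A∩Parcel B| = 8 − 1.5 = 6.50.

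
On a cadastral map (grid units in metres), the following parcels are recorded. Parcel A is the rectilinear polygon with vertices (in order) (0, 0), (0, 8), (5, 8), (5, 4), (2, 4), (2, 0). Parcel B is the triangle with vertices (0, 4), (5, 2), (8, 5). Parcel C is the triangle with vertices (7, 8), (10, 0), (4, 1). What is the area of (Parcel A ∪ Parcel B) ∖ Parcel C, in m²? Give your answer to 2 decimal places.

32.25

|Parcel A ∪ Parcel B| = 36.1375.
|(Parcel A ∪ Parcel B) ∩ Parcel C| = 3.885.
|(Parcel A ∪ Parcel B) ∖ Parcel C| = 36.1375 − 3.885 = 32.25.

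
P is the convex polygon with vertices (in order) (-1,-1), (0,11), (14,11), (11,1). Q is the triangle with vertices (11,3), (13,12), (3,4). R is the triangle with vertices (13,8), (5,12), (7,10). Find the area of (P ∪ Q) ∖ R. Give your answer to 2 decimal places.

138.01

|P ∪ Q| = 141.5139.
|(P ∪ Q) ∩ R| = 3.5.
|(P ∪ Q) ∖ R| = 141.5139 − 3.5 = 138.01.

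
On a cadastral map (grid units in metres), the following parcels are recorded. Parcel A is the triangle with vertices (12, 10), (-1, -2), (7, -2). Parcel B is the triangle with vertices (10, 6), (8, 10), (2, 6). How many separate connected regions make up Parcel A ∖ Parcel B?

1

Parcel A ∖ Parcel B is a single connected region.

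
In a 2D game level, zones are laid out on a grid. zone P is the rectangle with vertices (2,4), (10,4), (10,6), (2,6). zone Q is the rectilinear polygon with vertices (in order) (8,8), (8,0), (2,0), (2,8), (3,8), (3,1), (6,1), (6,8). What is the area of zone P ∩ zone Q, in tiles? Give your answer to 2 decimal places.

6.00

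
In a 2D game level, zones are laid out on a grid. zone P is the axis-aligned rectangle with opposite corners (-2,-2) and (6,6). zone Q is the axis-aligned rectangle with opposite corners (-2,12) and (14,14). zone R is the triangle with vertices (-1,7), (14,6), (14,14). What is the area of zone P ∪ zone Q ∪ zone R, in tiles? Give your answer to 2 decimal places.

By inclusion–exclusion:
Individual areas: |zone P| = 64, |zone Q| = 32, |zone R| = 60.
|zone P∩zone Q| = 0 (no overlap).
|zone P∩zone R| = 0.
|zone Q∩zone R| = 4.2857.
|zone P∩zone Q∩zone R| = 0.
|zone P ∪ zone Q ∪ zone R| = 156 − 4.2857 + 0 = 151.71.

151.71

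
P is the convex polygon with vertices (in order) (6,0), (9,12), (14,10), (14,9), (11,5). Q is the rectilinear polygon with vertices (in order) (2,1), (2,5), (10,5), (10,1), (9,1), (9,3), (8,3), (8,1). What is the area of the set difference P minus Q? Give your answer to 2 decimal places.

|P| = 39.5, |P∩Q| = 8.
|P ∖ Q| = |P| − |P∩Q| = 39.5 − 8 = 31.50.

31.50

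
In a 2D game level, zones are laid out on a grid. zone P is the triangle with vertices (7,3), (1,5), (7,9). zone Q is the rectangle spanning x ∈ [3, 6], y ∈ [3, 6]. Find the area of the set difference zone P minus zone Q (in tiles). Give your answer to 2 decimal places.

11.50

|zone P| = 18, |zone P∩zone Q| = 6.5.
|zone P ∖ zone Q| = |zone P| − |zone P∩zone Q| = 18 − 6.5 = 11.50.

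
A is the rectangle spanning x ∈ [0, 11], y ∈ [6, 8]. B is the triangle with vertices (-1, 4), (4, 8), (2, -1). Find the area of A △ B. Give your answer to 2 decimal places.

36.39

|A| = 22, |B| = 18.5, |A∩B| = 2.0556.
|A △ B| = |A| + |B| − 2·|A∩B| = 22 + 18.5 − 4.1111 = 36.39.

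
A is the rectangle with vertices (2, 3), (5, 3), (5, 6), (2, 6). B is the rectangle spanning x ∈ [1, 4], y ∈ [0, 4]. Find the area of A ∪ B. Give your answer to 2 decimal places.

19.00

By inclusion–exclusion:
Individual areas: |A| = 9, |B| = 12.
|A∩B|: x∈[2,4], y∈[3,4] → 2·1 = 2.
|A ∪ B| = 21 − 2 = 19.00.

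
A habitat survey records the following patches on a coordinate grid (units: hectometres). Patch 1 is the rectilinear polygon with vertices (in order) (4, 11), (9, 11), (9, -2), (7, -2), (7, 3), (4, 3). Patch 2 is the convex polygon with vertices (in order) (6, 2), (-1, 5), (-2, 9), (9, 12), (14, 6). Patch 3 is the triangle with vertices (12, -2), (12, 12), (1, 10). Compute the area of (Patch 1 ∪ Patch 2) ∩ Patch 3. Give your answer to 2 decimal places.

The region (Patch 1 ∪ Patch 2) ∩ Patch 3 is the polygon with vertices (12,8.4), (12,5), (9,3.5), (9,1.273), (1.133,9.854), (3,10.364), (9.395,11.526).
By the shoelace formula its area is 58.30.

58.30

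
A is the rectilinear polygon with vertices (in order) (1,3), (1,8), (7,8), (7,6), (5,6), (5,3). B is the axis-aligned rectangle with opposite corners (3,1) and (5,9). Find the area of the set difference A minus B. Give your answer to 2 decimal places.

14.00

|A| = 24, |A∩B| = 10.
|A ∖ B| = |A| − |A∩B| = 24 − 10 = 14.00.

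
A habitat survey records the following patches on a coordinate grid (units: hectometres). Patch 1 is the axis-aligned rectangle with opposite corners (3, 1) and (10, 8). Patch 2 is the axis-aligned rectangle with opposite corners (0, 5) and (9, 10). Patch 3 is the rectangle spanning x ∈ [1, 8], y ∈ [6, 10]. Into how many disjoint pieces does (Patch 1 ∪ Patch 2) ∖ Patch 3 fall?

1

(Patch 1 ∪ Patch 2) ∖ Patch 3 is a single connected region.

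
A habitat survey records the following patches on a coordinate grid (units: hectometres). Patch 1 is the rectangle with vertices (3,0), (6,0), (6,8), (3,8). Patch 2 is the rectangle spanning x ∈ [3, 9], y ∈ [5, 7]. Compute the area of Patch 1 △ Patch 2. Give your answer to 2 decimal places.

24.00

|Patch 1∩Patch 2|: x∈[3,6], y∈[5,7] → 3·2 = 6.
|Patch 1 △ Patch 2| = |Patch 1| + |Patch 2| − 2·|Patch 1∩Patch 2| = 24 + 12 − 12 = 24.00.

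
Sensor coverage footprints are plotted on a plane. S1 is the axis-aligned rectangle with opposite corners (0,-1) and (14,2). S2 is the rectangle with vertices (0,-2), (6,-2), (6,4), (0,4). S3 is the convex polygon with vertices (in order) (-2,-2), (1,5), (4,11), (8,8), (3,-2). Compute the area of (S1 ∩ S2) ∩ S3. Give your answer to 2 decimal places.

12.75

The region (S1 ∩ S2) ∩ S3 is the polygon with vertices (0,-1), (0,2), (5,2), (3.5,-1).
By the shoelace formula its area is 12.75.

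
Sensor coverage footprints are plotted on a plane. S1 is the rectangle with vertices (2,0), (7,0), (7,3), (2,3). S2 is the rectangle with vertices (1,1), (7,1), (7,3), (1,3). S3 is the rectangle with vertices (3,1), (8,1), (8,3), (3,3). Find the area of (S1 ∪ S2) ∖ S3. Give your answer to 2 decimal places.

|S1 ∪ S2| = 17.
|(S1 ∪ S2) ∩ S3| = 8.
|(S1 ∪ S2) ∖ S3| = 17 − 8 = 9.00.

9.00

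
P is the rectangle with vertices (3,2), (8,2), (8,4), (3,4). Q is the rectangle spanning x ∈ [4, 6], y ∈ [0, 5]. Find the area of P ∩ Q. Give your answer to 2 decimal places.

|P∩Q|: x∈[4,6], y∈[2,4] → 2·2 = 4.

4.00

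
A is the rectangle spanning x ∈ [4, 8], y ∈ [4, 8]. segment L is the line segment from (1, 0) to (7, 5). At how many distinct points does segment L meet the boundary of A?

1

The segment meets the boundary at (5.8,4).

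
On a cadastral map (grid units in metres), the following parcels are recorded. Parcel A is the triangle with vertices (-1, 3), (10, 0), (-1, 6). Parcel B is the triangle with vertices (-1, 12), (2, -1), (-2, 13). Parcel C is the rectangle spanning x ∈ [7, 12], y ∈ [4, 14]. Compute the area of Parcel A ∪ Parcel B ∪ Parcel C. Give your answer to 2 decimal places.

70.75

By inclusion–exclusion:
Individual areas: |Parcel A| = 16.5, |Parcel B| = 5, |Parcel C| = 50.
|Parcel A∩Parcel B| = 0.7492.
|Parcel A∩Parcel C| = 0.
|Parcel B∩Parcel C| = 0.
|Parcel A∩Parcel B∩Parcel C| = 0.
|Parcel A ∪ Parcel B ∪ Parcel C| = 71.5 − 0.7492 + 0 = 70.75.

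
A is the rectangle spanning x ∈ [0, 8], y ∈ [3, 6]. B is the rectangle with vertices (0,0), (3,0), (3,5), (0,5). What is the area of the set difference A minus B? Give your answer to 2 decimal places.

|A∩B|: x∈[0,3], y∈[3,5] → 3·2 = 6.
|A| = 24.
|A ∖ B| = |A| − |A∩B| = 24 − 6 = 18.00.

18.00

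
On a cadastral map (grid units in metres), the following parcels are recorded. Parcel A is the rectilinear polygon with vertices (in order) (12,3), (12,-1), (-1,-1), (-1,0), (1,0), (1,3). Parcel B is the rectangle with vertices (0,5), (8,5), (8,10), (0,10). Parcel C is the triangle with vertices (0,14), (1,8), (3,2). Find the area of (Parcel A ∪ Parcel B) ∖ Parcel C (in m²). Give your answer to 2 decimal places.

|Parcel A ∪ Parcel B| = 86.
|(Parcel A ∪ Parcel B) ∩ Parcel C| = 2.
|(Parcel A ∪ Parcel B) ∖ Parcel C| = 86 − 2 = 84.00.

84.00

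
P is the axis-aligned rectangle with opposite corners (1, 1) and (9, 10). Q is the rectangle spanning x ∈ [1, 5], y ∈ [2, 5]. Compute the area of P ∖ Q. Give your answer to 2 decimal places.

|P∩Q|: x∈[1,5], y∈[2,5] → 4·3 = 12.
|P| = 72.
|P ∖ Q| = |P| − |P∩Q| = 72 − 12 = 60.00.

60.00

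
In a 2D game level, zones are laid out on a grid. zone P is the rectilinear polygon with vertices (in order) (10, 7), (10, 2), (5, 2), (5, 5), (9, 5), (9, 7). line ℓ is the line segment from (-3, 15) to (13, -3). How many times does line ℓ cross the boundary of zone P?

2

The segment meets the boundary at (8.556,2), (5.889,5).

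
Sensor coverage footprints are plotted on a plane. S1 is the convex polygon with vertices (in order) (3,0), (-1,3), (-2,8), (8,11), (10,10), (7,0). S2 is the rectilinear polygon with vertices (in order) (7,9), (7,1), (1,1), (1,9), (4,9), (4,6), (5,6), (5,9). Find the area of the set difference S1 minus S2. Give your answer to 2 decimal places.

44.68

|S1| = 89.5, |S1∩S2| = 44.8167.
|S1 ∖ S2| = |S1| − |S1∩S2| = 89.5 − 44.8167 = 44.68.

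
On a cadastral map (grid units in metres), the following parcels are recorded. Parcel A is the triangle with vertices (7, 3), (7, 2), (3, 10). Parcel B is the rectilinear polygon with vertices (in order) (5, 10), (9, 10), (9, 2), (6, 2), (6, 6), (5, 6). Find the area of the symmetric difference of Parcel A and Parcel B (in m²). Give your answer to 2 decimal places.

28.11

|Parcel A| = 2, |Parcel B| = 28, |Parcel A∩Parcel B| = 0.9464.
|Parcel A △ Parcel B| = |Parcel A| + |Parcel B| − 2·|Parcel A∩Parcel B| = 2 + 28 − 1.8929 = 28.11.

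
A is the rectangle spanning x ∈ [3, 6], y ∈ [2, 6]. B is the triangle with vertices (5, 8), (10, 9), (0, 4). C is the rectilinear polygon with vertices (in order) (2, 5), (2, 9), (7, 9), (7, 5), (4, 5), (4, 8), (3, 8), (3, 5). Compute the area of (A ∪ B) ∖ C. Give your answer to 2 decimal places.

12.75

|A ∪ B| = 19.25.
|(A ∪ B) ∩ C| = 6.5.
|(A ∪ B) ∖ C| = 19.25 − 6.5 = 12.75.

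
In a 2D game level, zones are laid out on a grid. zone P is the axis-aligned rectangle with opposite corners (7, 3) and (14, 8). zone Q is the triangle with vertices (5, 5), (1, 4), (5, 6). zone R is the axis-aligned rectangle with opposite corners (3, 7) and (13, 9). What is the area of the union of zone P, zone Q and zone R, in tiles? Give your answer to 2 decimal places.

By inclusion–exclusion:
Individual areas: |zone P| = 35, |zone Q| = 2, |zone R| = 20.
|zone P∩zone Q| = 0.
|zone P∩zone R|: x∈[7,13], y∈[7,8] → 6·1 = 6.
|zone Q∩zone R| = 0.
|zone P∩zone Q∩zone R| = 0.
|zone P ∪ zone Q ∪ zone R| = 57 − 6 + 0 = 51.00.

51.00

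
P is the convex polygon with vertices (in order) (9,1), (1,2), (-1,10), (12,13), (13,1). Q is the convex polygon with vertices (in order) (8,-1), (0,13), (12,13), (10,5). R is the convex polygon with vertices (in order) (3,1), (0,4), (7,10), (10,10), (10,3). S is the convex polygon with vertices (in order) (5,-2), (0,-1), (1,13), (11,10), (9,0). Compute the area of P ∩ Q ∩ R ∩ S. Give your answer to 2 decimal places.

37.48

The intersection is the polygon with vertices (7,10), (10,10), (10,5), (9.263,2.789), (6.316,1.947), (3.452,6.959).
By the shoelace formula its area is 37.48.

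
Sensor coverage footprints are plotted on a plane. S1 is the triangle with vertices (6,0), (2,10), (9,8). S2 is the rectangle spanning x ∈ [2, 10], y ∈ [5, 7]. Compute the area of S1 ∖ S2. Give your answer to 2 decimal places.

|S1| = 31, |S1∩S2| = 9.3.
|S1 ∖ S2| = |S1| − |S1∩S2| = 31 − 9.3 = 21.70.

21.70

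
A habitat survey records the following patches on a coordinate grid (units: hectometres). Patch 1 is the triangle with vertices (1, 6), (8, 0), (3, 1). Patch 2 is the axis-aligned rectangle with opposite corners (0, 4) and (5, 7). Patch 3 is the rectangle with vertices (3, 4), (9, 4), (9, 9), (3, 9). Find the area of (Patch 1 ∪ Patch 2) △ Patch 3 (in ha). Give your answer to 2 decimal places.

42.97

|Patch 1 ∪ Patch 2| = 24.9667.
|(Patch 1 ∪ Patch 2) ∩ Patch 3| = 6.
|(Patch 1 ∪ Patch 2) △ Patch 3| = 24.9667 + 30 − 12 = 42.97.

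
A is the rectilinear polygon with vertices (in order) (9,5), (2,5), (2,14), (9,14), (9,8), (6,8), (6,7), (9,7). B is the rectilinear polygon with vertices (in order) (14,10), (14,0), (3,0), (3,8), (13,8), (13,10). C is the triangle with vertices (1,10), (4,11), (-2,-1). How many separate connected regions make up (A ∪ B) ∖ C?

(A ∪ B) ∖ C is a single connected region.

1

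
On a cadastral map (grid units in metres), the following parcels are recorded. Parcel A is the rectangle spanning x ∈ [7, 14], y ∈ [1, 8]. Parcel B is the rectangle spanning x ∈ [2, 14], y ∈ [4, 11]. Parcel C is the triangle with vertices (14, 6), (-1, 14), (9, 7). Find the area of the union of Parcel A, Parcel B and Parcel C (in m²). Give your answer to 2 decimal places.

By inclusion–exclusion:
Individual areas: |Parcel A| = 49, |Parcel B| = 84, |Parcel C| = 12.5.
|Parcel A∩Parcel B|: x∈[7,14], y∈[4,8] → 7·4 = 28.
|Parcel A∩Parcel C| = 4.4643.
|Parcel B∩Parcel C| = 10.4911.
|Parcel A∩Parcel B∩Parcel C| = 4.4643.
|Parcel A ∪ Parcel B ∪ Parcel C| = 145.5 − 42.9554 + 4.4643 = 107.01.

107.01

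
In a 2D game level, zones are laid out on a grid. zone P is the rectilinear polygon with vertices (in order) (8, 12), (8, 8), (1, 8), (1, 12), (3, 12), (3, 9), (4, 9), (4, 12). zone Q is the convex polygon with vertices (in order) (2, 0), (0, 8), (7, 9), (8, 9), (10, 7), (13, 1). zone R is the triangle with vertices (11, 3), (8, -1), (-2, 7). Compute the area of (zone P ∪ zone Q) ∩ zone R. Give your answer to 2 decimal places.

The region (zone P ∪ zone Q) ∩ zone R is the polygon with vertices (6.265,0.388), (0.812,4.75), (0.438,6.25), (11,3), (9.244,0.658).
By the shoelace formula its area is 28.01.

28.01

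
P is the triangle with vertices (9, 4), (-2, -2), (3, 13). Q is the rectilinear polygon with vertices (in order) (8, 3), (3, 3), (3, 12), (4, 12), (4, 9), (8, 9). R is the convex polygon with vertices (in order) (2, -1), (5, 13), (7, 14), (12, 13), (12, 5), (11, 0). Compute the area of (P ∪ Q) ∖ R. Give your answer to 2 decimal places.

36.78

|P ∪ Q| = 71.8561.
|(P ∪ Q) ∩ R| = 35.0761.
|(P ∪ Q) ∖ R| = 71.8561 − 35.0761 = 36.78.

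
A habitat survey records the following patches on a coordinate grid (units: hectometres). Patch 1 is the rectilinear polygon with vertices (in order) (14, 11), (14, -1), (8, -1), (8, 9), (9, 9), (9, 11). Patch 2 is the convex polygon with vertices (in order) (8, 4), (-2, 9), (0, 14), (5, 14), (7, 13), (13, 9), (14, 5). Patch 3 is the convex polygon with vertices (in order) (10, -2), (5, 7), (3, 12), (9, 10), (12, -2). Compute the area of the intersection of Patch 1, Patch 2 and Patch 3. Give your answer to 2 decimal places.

9.00

The intersection is the polygon with vertices (9,9), (9,10), (10.4,4.4), (8,4), (8,9).
By the shoelace formula its area is 9.00.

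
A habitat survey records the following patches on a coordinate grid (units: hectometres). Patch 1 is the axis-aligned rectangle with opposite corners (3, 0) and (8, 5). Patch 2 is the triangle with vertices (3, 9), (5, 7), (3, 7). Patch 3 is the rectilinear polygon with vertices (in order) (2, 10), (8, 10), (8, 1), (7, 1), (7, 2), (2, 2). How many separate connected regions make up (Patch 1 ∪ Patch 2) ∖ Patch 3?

1

(Patch 1 ∪ Patch 2) ∖ Patch 3 is a single connected region.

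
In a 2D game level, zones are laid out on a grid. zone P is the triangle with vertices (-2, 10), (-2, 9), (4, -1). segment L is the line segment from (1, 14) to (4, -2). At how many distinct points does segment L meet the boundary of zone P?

The segment meets the boundary at (3.727,-0.545), (3.714,-0.476).

2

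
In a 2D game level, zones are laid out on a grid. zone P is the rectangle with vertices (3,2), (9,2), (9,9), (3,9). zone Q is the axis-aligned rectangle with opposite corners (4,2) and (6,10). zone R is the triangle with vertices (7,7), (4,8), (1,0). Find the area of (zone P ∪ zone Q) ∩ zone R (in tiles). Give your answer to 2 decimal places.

The region (zone P ∪ zone Q) ∩ zone R is the polygon with vertices (3,5.333), (4,8), (7,7), (3,2.333).
By the shoelace formula its area is 10.50.

10.50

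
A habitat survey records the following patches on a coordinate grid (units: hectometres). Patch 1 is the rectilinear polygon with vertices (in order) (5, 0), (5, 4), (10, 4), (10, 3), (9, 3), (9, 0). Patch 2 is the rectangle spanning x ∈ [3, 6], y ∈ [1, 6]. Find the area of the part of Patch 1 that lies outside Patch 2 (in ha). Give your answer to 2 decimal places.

|Patch 1| = 17, |Patch 1∩Patch 2| = 3.
|Patch 1 ∖ Patch 2| = |Patch 1| − |Patch 1∩Patch 2| = 17 − 3 = 14.00.

14.00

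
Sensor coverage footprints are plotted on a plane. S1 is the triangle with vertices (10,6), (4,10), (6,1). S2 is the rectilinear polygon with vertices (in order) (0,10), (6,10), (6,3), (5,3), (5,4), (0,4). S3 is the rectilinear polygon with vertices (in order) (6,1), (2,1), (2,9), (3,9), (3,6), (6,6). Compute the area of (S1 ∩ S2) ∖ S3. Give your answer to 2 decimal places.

4.89

|S1 ∩ S2| = 7.2222.
|(S1 ∩ S2) ∩ S3| = 2.3333.
|(S1 ∩ S2) ∖ S3| = 7.2222 − 2.3333 = 4.89.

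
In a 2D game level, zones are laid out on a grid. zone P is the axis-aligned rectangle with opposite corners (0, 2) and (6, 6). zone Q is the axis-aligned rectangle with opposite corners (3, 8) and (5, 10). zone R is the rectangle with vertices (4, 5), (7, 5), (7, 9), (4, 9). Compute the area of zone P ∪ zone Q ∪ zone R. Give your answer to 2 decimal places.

By inclusion–exclusion:
Individual areas: |zone P| = 24, |zone Q| = 4, |zone R| = 12.
|zone P∩zone Q| = 0 (no overlap).
|zone P∩zone R|: x∈[4,6], y∈[5,6] → 2·1 = 2.
|zone Q∩zone R|: x∈[4,5], y∈[8,9] → 1·1 = 1.
|zone P∩zone Q∩zone R| = 0.
|zone P ∪ zone Q ∪ zone R| = 40 − 3 + 0 = 37.00.

37.00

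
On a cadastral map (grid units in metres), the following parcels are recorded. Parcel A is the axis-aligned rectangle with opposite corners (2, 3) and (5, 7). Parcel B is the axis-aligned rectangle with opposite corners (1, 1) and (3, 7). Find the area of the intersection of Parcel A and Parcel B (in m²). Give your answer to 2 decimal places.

4.00

|Parcel A∩Parcel B|: x∈[2,3], y∈[3,7] → 1·4 = 4.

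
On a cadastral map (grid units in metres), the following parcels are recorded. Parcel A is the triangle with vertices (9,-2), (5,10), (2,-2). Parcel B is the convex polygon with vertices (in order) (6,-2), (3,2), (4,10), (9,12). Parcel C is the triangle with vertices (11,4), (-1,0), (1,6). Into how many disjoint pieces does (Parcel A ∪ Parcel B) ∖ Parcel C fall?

(Parcel A ∪ Parcel B) ∖ Parcel C splits into 2 disjoint pieces (area 23.6727, area 25.856).

2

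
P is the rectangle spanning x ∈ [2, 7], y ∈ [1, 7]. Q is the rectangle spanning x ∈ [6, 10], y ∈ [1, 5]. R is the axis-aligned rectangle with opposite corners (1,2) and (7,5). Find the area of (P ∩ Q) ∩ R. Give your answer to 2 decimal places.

The region (P ∩ Q) ∩ R is the polygon with vertices (6,5), (7,5), (7,2), (6,2).
By the shoelace formula its area is 3.00.

3.00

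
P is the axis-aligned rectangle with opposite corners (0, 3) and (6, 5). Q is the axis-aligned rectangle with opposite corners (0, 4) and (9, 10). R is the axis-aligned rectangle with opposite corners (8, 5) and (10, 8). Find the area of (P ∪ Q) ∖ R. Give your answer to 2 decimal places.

57.00

|P ∪ Q| = 60.
|(P ∪ Q) ∩ R| = 3.
|(P ∪ Q) ∖ R| = 60 − 3 = 57.00.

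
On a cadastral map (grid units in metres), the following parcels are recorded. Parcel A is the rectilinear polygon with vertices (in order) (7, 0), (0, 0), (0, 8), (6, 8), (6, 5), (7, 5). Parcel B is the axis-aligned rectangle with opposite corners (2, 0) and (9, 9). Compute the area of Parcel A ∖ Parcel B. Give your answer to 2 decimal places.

16.00

|Parcel A| = 53, |Parcel A∩Parcel B| = 37.
|Parcel A ∖ Parcel B| = |Parcel A| − |Parcel A∩Parcel B| = 53 − 37 = 16.00.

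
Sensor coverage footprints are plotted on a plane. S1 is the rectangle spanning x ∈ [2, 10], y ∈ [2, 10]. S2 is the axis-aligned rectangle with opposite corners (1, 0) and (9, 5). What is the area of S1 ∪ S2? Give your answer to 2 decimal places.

By inclusion–exclusion:
Individual areas: |S1| = 64, |S2| = 40.
|S1∩S2|: x∈[2,9], y∈[2,5] → 7·3 = 21.
|S1 ∪ S2| = 104 − 21 = 83.00.

83.00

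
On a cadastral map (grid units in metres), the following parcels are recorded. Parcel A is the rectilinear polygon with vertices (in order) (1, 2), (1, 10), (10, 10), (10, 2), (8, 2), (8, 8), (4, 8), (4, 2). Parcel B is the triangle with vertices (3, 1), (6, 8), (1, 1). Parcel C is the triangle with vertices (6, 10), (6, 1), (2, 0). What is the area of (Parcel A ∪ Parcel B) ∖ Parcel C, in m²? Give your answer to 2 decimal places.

|Parcel A ∪ Parcel B| = 51.7238.
|(Parcel A ∪ Parcel B) ∩ Parcel C| = 5.0628.
|(Parcel A ∪ Parcel B) ∖ Parcel C| = 51.7238 − 5.0628 = 46.66.

46.66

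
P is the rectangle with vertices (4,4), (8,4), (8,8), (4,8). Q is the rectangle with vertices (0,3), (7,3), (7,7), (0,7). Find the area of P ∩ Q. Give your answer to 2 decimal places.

9.00

|P∩Q|: x∈[4,7], y∈[4,7] → 3·3 = 9.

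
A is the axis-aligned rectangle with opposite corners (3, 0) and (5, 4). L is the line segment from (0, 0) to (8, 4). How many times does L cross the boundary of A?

2

The segment meets the boundary at (3,1.5), (5,2.5).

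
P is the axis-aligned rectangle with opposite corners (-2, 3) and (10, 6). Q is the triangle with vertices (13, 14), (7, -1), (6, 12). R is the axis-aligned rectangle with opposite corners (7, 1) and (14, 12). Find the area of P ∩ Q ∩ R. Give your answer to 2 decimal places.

The intersection is the polygon with vertices (8.6,3), (7,3), (7,6), (9.8,6).
By the shoelace formula its area is 6.60.

6.60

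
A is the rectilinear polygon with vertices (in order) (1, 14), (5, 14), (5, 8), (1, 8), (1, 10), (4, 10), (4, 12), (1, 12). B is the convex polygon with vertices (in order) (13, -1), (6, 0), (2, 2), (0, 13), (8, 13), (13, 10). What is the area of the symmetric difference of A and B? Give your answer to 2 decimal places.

|A| = 18, |B| = 146, |A∩B| = 14.
|A △ B| = |A| + |B| − 2·|A∩B| = 18 + 146 − 28 = 136.00.

136.00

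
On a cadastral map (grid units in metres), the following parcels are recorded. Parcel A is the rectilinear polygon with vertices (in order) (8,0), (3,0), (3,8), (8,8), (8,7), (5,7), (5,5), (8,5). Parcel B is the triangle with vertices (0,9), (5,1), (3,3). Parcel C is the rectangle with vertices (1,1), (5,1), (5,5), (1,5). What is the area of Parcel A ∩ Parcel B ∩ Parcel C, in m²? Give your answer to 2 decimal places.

1.20

The intersection is the polygon with vertices (5,1), (3,3), (3,4.2).
By the shoelace formula its area is 1.20.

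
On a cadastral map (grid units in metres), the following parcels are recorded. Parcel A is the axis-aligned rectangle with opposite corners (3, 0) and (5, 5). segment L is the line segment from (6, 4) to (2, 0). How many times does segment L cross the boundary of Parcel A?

2

The segment meets the boundary at (3,1), (5,3).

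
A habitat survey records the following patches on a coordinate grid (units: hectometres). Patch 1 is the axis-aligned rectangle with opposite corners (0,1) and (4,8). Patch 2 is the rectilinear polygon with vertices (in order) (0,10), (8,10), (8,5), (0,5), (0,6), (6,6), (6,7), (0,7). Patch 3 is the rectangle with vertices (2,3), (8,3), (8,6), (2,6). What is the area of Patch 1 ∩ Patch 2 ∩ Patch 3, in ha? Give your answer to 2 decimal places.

2.00

The intersection is the polygon with vertices (2,5), (2,6), (4,6), (4,5).
By the shoelace formula its area is 2.00.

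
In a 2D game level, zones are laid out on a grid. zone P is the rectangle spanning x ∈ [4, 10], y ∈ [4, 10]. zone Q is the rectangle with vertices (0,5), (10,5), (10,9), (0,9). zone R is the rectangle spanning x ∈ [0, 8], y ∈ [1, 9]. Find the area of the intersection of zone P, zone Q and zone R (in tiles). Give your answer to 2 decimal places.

16.00

The intersection is the polygon with vertices (4,5), (4,9), (8,9), (8,5).
By the shoelace formula its area is 16.00.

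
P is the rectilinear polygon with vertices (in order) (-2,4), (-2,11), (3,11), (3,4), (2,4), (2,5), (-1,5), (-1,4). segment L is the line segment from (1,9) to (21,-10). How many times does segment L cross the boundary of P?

The segment meets the boundary at (3,7.1).

1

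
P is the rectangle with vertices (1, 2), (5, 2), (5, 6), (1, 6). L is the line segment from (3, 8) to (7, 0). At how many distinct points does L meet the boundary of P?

2

The segment meets the boundary at (5,4), (4,6).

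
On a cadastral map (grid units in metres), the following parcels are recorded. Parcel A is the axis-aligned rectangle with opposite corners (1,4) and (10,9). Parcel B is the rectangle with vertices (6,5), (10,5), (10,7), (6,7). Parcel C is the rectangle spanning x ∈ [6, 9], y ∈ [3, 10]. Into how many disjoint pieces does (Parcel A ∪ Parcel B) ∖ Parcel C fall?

(Parcel A ∪ Parcel B) ∖ Parcel C splits into 2 disjoint pieces (area 5, area 25).

2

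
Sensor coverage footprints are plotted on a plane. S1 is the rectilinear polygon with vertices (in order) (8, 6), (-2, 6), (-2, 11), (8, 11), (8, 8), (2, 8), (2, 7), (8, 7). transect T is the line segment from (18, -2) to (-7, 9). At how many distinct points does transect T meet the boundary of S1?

The segment meets the boundary at (-2,6.8), (-0.182,6).

2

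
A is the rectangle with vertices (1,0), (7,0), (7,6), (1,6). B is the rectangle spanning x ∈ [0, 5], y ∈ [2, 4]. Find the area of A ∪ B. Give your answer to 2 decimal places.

By inclusion–exclusion:
Individual areas: |A| = 36, |B| = 10.
|A∩B|: x∈[1,5], y∈[2,4] → 4·2 = 8.
|A ∪ B| = 46 − 8 = 38.00.

38.00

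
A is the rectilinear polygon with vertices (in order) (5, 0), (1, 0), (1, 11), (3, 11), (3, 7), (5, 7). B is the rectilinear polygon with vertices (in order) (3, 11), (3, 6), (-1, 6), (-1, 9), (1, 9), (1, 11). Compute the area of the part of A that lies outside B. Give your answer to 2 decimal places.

|A| = 36, |A∩B| = 10.
|A ∖ B| = |A| − |A∩B| = 36 − 10 = 26.00.

26.00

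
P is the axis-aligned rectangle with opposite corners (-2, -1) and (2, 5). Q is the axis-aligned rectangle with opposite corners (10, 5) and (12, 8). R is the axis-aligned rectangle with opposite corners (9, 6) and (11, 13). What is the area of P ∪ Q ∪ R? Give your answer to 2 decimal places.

42.00

By inclusion–exclusion:
Individual areas: |P| = 24, |Q| = 6, |R| = 14.
|P∩Q| = 0 (no overlap).
|P∩R| = 0 (no overlap).
|Q∩R|: x∈[10,11], y∈[6,8] → 1·2 = 2.
|P∩Q∩R| = 0.
|P ∪ Q ∪ R| = 44 − 2 + 0 = 42.00.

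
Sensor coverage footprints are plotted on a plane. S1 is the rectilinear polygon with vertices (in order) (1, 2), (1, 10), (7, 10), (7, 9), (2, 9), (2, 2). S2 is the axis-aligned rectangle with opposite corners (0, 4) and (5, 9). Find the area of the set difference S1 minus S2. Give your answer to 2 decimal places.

8.00

|S1| = 13, |S1∩S2| = 5.
|S1 ∖ S2| = |S1| − |S1∩S2| = 13 − 5 = 8.00.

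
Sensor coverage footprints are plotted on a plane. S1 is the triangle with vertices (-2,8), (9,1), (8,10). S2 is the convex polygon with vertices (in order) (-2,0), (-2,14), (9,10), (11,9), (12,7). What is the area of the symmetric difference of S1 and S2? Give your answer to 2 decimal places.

|S1| = 46, |S2| = 110, |S1∩S2| = 38.1558.
|S1 △ S2| = |S1| + |S2| − 2·|S1∩S2| = 46 + 110 − 76.3116 = 79.69.

79.69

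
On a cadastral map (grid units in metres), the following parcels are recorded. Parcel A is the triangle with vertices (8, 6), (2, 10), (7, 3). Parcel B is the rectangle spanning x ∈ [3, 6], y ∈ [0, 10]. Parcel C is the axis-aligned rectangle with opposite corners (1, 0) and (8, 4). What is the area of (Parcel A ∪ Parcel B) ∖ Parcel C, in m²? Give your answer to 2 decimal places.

|Parcel A ∪ Parcel B| = 35.5.
|(Parcel A ∪ Parcel B) ∩ Parcel C| = 12.5238.
|(Parcel A ∪ Parcel B) ∖ Parcel C| = 35.5 − 12.5238 = 22.98.

22.98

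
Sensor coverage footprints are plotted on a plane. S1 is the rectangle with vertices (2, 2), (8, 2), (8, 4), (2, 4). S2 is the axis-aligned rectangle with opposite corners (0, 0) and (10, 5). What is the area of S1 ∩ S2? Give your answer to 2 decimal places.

12.00

|S1∩S2|: x∈[2,8], y∈[2,4] → 6·2 = 12.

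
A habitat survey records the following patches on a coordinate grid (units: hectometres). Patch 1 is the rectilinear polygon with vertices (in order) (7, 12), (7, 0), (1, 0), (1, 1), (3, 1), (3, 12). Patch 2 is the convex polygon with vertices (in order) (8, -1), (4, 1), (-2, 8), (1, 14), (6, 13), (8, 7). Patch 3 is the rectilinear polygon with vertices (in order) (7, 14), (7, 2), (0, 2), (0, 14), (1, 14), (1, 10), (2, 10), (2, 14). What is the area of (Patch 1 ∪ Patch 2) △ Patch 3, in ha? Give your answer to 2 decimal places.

|Patch 1 ∪ Patch 2| = 98.75.
|(Patch 1 ∪ Patch 2) ∩ Patch 3| = 69.0167.
|(Patch 1 ∪ Patch 2) △ Patch 3| = 98.75 + 80 − 138.0333 = 40.72.

40.72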